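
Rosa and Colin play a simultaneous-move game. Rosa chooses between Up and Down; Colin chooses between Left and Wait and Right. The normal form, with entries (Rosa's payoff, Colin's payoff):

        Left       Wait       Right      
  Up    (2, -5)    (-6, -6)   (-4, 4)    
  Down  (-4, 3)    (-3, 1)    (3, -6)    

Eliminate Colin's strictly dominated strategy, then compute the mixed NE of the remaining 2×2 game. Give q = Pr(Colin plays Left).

q = 7/13

Colin's strategy Wait is strictly dominated by Left: -5 > -6 and 3 > 1. Eliminate Wait.
In a mixed equilibrium Rosa is indifferent between Up and Down; this condition fixes q.
  Rosa's payoff from Up: q·2 + (1−q)·(-4) = 6q - 4
  Rosa's payoff from Down: q·(-4) + (1−q)·3 = -7q + 3
  6q - 4 = -7q + 3  ⇒  13q = 7  ⇒  q = 7/13.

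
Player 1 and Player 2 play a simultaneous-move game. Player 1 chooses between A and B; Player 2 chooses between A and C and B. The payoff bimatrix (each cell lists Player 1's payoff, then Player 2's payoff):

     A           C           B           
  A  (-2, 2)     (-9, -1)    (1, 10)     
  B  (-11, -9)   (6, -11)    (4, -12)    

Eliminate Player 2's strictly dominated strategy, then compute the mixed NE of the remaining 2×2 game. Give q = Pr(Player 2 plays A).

Player 2's strategy C is strictly dominated by A: 2 > -1 and -9 > -11. Eliminate C.
Player 1's indifference between A and B determines Player 2's mixing probability q:
  Player 1's payoff from A: q·(-2) + (1−q)·1 = -3q + 1
  Player 1's payoff from B: q·(-11) + (1−q)·4 = -15q + 4
  -3q + 1 = -15q + 4  ⇒  12q = 3  ⇒  q = 1/4.

q = 1/4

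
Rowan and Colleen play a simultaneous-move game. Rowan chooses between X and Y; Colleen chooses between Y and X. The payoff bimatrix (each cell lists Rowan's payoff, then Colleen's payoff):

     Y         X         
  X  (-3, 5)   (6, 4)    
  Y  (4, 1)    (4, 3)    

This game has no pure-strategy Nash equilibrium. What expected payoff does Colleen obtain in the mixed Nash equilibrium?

Set Colleen's expected payoff from Y equal to that from X:
  Colleen's payoff from Y: p·5 + (1−p)·1 = 4p + 1
  Colleen's payoff from X: p·4 + (1−p)·3 = p + 3
  4p + 1 = p + 3  ⇒  3p = 2  ⇒  p = 2/3.
At equilibrium Colleen is indifferent across columns, so Colleen's payoff equals the payoff from Y: (2/3)·5 + (1/3)·1 = 11/3.

11/3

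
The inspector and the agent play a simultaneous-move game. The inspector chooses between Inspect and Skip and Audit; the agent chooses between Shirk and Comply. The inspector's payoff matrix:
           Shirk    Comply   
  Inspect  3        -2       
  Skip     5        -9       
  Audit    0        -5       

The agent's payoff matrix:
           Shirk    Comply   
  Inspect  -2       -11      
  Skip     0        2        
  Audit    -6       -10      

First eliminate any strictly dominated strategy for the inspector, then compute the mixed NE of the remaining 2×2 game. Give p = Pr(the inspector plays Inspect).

p = 2/11

The inspector's strategy Audit is strictly dominated by Inspect: 3 > 0 and -2 > -5. Eliminate Audit.
The inspector's mix must leave the agent indifferent between Shirk and Comply.
  the agent's payoff from Shirk: p·(-2) + (1−p)·0 = -2p
  the agent's payoff from Comply: p·(-11) + (1−p)·2 = -13p + 2
  -2p = -13p + 2  ⇒  11p = 2  ⇒  p = 2/11.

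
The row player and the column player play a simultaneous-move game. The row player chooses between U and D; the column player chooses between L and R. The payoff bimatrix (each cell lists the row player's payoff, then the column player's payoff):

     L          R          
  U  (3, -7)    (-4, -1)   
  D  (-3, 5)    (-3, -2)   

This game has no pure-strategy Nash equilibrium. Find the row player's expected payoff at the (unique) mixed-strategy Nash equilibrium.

-3

The column player's mix must leave the row player indifferent between U and D.
  the row player's payoff to U: q·3 + (1−q)·(-4) = 7q - 4
  the row player's payoff to D: q·(-3) + (1−q)·(-3) = -3
  7q - 4 = -3  ⇒  7q = 1  ⇒  q = 1/7.
At equilibrium the row player is indifferent across rows, so the row player's payoff equals the payoff from U: (1/7)·3 + (6/7)·(-4) = -3.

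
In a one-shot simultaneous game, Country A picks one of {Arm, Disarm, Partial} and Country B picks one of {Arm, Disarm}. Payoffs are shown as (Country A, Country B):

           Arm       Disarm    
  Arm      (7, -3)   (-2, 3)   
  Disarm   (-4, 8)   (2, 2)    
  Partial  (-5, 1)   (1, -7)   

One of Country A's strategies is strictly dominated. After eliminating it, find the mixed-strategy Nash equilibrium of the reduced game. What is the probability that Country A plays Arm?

Country A's strategy Partial is strictly dominated by Disarm: -4 > -5 and 2 > 1. Eliminate Partial.
For Country B to be willing to mix, Country B must be indifferent between Arm and Disarm, which pins down Country A's mix.
  Country B's payoff from Arm: p·(-3) + (1−p)·8 = -11p + 8
  Country B's payoff from Disarm: p·3 + (1−p)·2 = p + 2
  -11p + 8 = p + 2  ⇒  -12p = -6  ⇒  p = 1/2.

p = 1/2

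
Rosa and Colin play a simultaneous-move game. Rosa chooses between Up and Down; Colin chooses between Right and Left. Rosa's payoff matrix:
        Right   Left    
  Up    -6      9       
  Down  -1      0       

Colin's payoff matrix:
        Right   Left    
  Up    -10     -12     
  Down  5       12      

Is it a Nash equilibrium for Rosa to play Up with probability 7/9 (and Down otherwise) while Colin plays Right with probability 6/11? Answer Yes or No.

No

Given Colin's mix q = 6/11, Rosa's payoff from Up is 9/11 but from Down is -6/11. Rosa strictly prefers Up, so Rosa would not mix.
So the proposed profile is not a Nash equilibrium.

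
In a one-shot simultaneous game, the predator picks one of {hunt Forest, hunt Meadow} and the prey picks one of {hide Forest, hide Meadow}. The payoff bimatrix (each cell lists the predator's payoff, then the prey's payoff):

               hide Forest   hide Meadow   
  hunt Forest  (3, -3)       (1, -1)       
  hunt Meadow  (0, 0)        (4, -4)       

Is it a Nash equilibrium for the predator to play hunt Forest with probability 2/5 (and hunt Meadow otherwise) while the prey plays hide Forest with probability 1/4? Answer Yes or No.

Given the predator's mix p = 2/5, the prey's payoff from hide Forest is -6/5 but from hide Meadow is -14/5. The prey strictly prefers hide Forest, so the prey would not mix.
So the proposed profile is not a Nash equilibrium.

No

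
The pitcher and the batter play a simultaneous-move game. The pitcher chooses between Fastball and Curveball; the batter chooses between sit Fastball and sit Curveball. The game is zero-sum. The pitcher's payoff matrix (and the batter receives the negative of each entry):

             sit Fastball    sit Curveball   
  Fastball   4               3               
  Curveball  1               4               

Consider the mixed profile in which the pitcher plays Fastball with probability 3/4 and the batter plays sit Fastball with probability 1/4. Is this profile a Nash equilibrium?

Check the batter's indifference given the pitcher's mix p = 3/4:
  payoff from sit Fastball = -13/4; payoff from sit Curveball = -13/4 — equal.
Check the pitcher's indifference given the batter's mix q = 1/4:
  payoff from Fastball = 13/4; payoff from Curveball = 13/4 — equal.
Both players are indifferent, so neither can profitably deviate.

Yes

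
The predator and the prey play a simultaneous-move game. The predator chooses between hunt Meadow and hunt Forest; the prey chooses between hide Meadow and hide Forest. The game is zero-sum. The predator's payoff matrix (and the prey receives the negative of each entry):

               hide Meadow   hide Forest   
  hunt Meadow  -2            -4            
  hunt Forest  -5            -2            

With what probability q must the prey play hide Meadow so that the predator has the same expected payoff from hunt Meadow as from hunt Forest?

q = 2/5

Set the predator's expected payoff from hunt Meadow equal to that from hunt Forest:
  the predator's payoff from hunt Meadow: q·(-2) + (1−q)·(-4) = 2q - 4
  the predator's payoff from hunt Forest: q·(-5) + (1−q)·(-2) = -3q - 2
  2q - 4 = -3q - 2  ⇒  5q = 2  ⇒  q = 2/5.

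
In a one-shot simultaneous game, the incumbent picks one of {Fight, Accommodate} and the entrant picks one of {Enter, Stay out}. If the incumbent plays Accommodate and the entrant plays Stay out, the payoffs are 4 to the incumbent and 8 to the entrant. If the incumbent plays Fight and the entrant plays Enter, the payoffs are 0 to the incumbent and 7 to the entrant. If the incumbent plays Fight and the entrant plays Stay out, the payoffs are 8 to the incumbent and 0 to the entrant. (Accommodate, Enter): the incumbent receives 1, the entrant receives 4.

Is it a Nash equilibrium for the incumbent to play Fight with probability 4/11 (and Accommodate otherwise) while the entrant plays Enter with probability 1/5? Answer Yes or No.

No

Given the entrant's mix q = 1/5, the incumbent's payoff from Fight is 32/5 but from Accommodate is 17/5. The incumbent strictly prefers Fight, so the incumbent would not mix.
So the proposed profile is not a Nash equilibrium.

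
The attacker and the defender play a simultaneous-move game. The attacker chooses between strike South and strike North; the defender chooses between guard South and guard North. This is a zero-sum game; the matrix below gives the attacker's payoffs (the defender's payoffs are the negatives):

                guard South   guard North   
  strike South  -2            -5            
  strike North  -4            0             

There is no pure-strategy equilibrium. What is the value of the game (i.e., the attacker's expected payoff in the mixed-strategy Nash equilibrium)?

v = -20/7

The attacker's indifference between strike South and strike North determines the defender's mixing probability q:
  the attacker's payoff to strike South: q·(-2) + (1−q)·(-5) = 3q - 5
  the attacker's payoff to strike North: q·(-4) + (1−q)·0 = -4q
  3q - 5 = -4q  ⇒  7q = 5  ⇒  q = 5/7.
The value is the attacker's expected payoff against this mix (using strike South): (5/7)·(-2) + (2/7)·(-5) = -20/7.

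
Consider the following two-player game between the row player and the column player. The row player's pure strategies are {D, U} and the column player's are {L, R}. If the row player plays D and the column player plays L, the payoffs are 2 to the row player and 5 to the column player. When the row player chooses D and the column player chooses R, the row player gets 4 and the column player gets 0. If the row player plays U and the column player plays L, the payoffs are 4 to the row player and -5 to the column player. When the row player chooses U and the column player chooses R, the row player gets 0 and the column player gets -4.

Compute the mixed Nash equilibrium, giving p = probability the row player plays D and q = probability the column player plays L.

Set the column player's expected payoff from L equal to that from R:
  the column player's payoff to L: p·5 + (1−p)·(-5) = 10p - 5
  the column player's payoff to R: p·0 + (1−p)·(-4) = 4p - 4
  10p - 5 = 4p - 4  ⇒  6p = 1  ⇒  p = 1/6.
For the row player to be willing to mix, the row player must be indifferent between D and U, which pins down the column player's mix.
  the row player's payoff to D: q·2 + (1−q)·4 = -2q + 4
  the row player's payoff to U: q·4 + (1−q)·0 = 4q
  -2q + 4 = 4q  ⇒  -6q = -4  ⇒  q = 2/3.

p = 1/6, q = 2/3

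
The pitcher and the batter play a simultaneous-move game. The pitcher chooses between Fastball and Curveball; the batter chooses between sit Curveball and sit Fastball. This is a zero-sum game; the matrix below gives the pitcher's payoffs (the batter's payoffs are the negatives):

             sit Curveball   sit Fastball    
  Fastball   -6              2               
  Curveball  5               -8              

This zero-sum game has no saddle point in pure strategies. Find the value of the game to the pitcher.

In a mixed equilibrium the pitcher is indifferent between Fastball and Curveball; this condition fixes q.
  the pitcher's expected payoff from Fastball: q·(-6) + (1−q)·2 = -8q + 2
  the pitcher's expected payoff from Curveball: q·5 + (1−q)·(-8) = 13q - 8
  -8q + 2 = 13q - 8  ⇒  -21q = -10  ⇒  q = 10/21.
The value is the pitcher's expected payoff against this mix (using Fastball): (10/21)·(-6) + (11/21)·2 = -38/21.

v = -38/21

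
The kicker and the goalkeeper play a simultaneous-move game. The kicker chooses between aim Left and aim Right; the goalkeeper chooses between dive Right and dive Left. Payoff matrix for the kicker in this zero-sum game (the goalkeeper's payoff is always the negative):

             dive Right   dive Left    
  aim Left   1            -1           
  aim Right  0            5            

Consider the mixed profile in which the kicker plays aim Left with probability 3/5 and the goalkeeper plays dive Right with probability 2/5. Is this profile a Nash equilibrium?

No

Given the kicker's mix p = 3/5, the goalkeeper's payoff from dive Right is -3/5 but from dive Left is -7/5. The goalkeeper strictly prefers dive Right, so the goalkeeper would not mix.
So the proposed profile is not a Nash equilibrium.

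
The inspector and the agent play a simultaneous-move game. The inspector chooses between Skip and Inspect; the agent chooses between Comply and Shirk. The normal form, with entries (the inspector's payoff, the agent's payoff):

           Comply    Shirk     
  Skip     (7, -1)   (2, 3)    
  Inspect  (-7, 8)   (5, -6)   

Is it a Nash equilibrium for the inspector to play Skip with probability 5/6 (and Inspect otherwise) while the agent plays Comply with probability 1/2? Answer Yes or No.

No

Given the inspector's mix p = 5/6, the agent's payoff from Comply is 1/2 but from Shirk is 3/2. The agent strictly prefers Shirk, so the agent would not mix.
So the proposed profile is not a Nash equilibrium.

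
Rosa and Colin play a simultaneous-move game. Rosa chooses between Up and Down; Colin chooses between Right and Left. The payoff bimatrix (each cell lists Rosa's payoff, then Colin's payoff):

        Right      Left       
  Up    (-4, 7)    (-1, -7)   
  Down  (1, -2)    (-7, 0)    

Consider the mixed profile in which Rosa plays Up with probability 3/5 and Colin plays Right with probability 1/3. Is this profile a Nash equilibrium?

No

Given Rosa's mix p = 3/5, Colin's payoff from Right is 17/5 but from Left is -21/5. Colin strictly prefers Right, so Colin would not mix.
So the proposed profile is not a Nash equilibrium.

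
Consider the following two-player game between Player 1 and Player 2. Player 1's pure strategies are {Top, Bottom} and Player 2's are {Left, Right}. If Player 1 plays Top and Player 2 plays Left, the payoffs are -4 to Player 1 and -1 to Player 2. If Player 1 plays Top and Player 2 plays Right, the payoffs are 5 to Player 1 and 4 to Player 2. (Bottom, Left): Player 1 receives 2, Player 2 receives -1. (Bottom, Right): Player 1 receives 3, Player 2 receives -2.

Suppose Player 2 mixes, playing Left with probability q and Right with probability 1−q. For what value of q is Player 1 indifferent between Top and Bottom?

q = 1/4

In a mixed equilibrium Player 1 is indifferent between Top and Bottom; this condition fixes q.
  Player 1's expected payoff from Top: q·(-4) + (1−q)·5 = -9q + 5
  Player 1's expected payoff from Bottom: q·2 + (1−q)·3 = -q + 3
  -9q + 5 = -q + 3  ⇒  -8q = -2  ⇒  q = 1/4.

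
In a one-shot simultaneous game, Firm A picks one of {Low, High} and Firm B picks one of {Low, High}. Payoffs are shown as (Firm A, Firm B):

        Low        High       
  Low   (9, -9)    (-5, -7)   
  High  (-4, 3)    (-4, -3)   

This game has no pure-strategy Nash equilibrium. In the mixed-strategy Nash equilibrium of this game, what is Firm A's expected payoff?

For Firm A to be willing to mix, Firm A must be indifferent between Low and High, which pins down Firm B's mix.
  Firm A's expected payoff from Low: q·9 + (1−q)·(-5) = 14q - 5
  Firm A's expected payoff from High: q·(-4) + (1−q)·(-4) = -4
  14q - 5 = -4  ⇒  14q = 1  ⇒  q = 1/14.
At equilibrium Firm A is indifferent across rows, so Firm A's payoff equals the payoff from Low: (1/14)·9 + (13/14)·(-5) = -4.

-4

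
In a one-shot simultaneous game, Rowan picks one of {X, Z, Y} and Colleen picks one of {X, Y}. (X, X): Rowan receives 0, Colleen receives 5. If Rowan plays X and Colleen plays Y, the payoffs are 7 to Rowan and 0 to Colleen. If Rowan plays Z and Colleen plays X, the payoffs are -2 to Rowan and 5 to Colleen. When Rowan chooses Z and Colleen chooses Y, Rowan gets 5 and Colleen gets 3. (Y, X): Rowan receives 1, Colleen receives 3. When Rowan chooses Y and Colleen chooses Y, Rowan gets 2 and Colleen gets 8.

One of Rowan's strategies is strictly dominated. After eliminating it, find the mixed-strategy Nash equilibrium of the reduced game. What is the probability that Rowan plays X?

Rowan's strategy Z is strictly dominated by X: 0 > -2 and 7 > 5. Eliminate Z.
Colleen's indifference between X and Y determines Rowan's mixing probability p:
  Colleen's payoff to X: p·5 + (1−p)·3 = 2p + 3
  Colleen's payoff to Y: p·0 + (1−p)·8 = -8p + 8
  2p + 3 = -8p + 8  ⇒  10p = 5  ⇒  p = 1/2.

p = 1/2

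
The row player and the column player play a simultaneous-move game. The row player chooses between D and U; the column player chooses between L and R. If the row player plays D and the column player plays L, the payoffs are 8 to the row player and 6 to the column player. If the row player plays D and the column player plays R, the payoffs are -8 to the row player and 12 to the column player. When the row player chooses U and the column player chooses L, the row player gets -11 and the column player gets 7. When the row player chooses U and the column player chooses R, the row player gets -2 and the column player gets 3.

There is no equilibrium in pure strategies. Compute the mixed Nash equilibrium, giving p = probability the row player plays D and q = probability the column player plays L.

p = 2/5, q = 6/25

The column player's indifference between L and R determines the row player's mixing probability p:
  the column player's expected payoff from L: p·6 + (1−p)·7 = -p + 7
  the column player's expected payoff from R: p·12 + (1−p)·3 = 9p + 3
  -p + 7 = 9p + 3  ⇒  -10p = -4  ⇒  p = 2/5.
The row player's indifference between D and U determines the column player's mixing probability q:
  the row player's expected payoff from D: q·8 + (1−q)·(-8) = 16q - 8
  the row player's expected payoff from U: q·(-11) + (1−q)·(-2) = -9q - 2
  16q - 8 = -9q - 2  ⇒  25q = 6  ⇒  q = 6/25.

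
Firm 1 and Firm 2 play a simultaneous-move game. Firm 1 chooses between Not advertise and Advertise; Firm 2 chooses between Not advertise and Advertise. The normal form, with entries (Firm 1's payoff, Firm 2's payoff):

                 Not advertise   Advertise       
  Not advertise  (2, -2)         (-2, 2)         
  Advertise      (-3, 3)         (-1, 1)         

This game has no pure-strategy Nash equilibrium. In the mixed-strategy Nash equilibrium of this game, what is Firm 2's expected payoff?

4/3

In a mixed equilibrium Firm 2 is indifferent between Not advertise and Advertise; this condition fixes p.
  Firm 2's payoff to Not advertise: p·(-2) + (1−p)·3 = -5p + 3
  Firm 2's payoff to Advertise: p·2 + (1−p)·1 = p + 1
  -5p + 3 = p + 1  ⇒  -6p = -2  ⇒  p = 1/3.
At equilibrium Firm 2 is indifferent across columns, so Firm 2's payoff equals the payoff from Not advertise: (1/3)·(-2) + (2/3)·3 = 4/3.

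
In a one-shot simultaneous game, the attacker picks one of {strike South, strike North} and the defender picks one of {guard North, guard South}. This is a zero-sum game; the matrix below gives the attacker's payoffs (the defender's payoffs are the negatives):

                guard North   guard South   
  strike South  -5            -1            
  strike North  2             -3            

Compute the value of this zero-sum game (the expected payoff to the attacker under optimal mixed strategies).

In a mixed equilibrium the attacker is indifferent between strike South and strike North; this condition fixes q.
  the attacker's payoff from strike South: q·(-5) + (1−q)·(-1) = -4q - 1
  the attacker's payoff from strike North: q·2 + (1−q)·(-3) = 5q - 3
  -4q - 1 = 5q - 3  ⇒  -9q = -2  ⇒  q = 2/9.
The value is the attacker's expected payoff against this mix (using strike South): (2/9)·(-5) + (7/9)·(-1) = -17/9.

v = -17/9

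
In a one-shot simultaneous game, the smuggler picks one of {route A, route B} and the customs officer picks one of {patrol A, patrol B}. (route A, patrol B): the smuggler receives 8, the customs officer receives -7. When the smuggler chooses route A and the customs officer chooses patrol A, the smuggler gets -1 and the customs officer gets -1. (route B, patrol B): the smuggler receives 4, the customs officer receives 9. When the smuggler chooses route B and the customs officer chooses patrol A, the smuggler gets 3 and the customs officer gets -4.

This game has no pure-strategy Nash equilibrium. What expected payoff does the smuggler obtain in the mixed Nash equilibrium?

The smuggler's indifference between route A and route B determines the customs officer's mixing probability q:
  the smuggler's payoff to route A: q·(-1) + (1−q)·8 = -9q + 8
  the smuggler's payoff to route B: q·3 + (1−q)·4 = -q + 4
  -9q + 8 = -q + 4  ⇒  -8q = -4  ⇒  q = 1/2.
At equilibrium the smuggler is indifferent across rows, so the smuggler's payoff equals the payoff from route A: (1/2)·(-1) + (1/2)·8 = 7/2.

7/2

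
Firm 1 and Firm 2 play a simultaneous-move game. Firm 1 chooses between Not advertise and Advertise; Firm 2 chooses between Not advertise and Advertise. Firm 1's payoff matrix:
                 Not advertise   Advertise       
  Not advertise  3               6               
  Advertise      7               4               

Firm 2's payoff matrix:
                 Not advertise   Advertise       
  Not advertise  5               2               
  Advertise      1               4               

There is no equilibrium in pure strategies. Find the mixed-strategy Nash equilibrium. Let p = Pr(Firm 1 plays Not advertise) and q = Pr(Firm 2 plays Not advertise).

Set Firm 2's expected payoff from Not advertise equal to that from Advertise:
  Firm 2's payoff from Not advertise: p·5 + (1−p)·1 = 4p + 1
  Firm 2's payoff from Advertise: p·2 + (1−p)·4 = -2p + 4
  4p + 1 = -2p + 4  ⇒  6p = 3  ⇒  p = 1/2.
Firm 2's mix must leave Firm 1 indifferent between Not advertise and Advertise.
  Firm 1's expected payoff from Not advertise: q·3 + (1−q)·6 = -3q + 6
  Firm 1's expected payoff from Advertise: q·7 + (1−q)·4 = 3q + 4
  -3q + 6 = 3q + 4  ⇒  -6q = -2  ⇒  q = 1/3.

p = 1/2, q = 1/3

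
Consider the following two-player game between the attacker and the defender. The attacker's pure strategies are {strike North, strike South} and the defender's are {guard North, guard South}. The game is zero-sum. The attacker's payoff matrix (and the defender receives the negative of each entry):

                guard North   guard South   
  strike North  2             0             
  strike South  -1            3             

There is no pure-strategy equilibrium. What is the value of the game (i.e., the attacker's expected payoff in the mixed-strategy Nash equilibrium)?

v = 1

Set the attacker's expected payoff from strike North equal to that from strike South:
  the attacker's payoff from strike North: q·2 + (1−q)·0 = 2q
  the attacker's payoff from strike South: q·(-1) + (1−q)·3 = -4q + 3
  2q = -4q + 3  ⇒  6q = 3  ⇒  q = 1/2.
The value is the attacker's expected payoff against this mix (using strike North): (1/2)·2 + (1/2)·0 = 1.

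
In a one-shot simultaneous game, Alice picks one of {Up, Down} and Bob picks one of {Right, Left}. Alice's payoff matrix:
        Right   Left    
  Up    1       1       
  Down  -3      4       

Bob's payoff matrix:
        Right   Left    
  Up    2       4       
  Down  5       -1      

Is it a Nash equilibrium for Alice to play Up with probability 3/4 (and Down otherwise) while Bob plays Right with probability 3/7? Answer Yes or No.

Check Bob's indifference given Alice's mix p = 3/4:
  payoff from Right = 11/4; payoff from Left = 11/4 — equal.
Check Alice's indifference given Bob's mix q = 3/7:
  payoff from Up = 1; payoff from Down = 1 — equal.
Both players are indifferent, so neither can profitably deviate.

Yes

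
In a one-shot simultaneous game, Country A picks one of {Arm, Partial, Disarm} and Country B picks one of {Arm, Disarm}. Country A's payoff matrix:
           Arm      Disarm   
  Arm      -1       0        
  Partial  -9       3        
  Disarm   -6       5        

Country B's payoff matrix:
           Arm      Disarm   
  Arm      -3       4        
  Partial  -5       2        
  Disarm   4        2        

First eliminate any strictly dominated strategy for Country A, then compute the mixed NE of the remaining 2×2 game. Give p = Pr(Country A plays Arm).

Country A's strategy Partial is strictly dominated by Disarm: -6 > -9 and 5 > 3. Eliminate Partial.
For Country B to be willing to mix, Country B must be indifferent between Arm and Disarm, which pins down Country A's mix.
  Country B's expected payoff from Arm: p·(-3) + (1−p)·4 = -7p + 4
  Country B's expected payoff from Disarm: p·4 + (1−p)·2 = 2p + 2
  -7p + 4 = 2p + 2  ⇒  -9p = -2  ⇒  p = 2/9.

p = 2/9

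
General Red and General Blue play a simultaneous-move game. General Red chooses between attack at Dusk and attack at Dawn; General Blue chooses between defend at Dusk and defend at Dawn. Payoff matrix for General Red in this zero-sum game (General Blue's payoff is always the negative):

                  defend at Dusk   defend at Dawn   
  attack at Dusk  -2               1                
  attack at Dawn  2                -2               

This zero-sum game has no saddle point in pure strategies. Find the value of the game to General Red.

General Blue's mix must leave General Red indifferent between attack at Dusk and attack at Dawn.
  General Red's payoff from attack at Dusk: q·(-2) + (1−q)·1 = -3q + 1
  General Red's payoff from attack at Dawn: q·2 + (1−q)·(-2) = 4q - 2
  -3q + 1 = 4q - 2  ⇒  -7q = -3  ⇒  q = 3/7.
The value is General Red's expected payoff against this mix (using attack at Dusk): (3/7)·(-2) + (4/7)·1 = -2/7.

v = -2/7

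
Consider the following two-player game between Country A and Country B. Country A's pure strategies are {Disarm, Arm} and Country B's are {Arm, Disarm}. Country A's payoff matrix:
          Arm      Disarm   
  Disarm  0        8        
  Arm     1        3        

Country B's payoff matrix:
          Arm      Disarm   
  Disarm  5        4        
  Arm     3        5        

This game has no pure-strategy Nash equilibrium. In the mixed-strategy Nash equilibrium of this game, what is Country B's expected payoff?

13/3

Country A's mix must leave Country B indifferent between Arm and Disarm.
  Country B's expected payoff from Arm: p·5 + (1−p)·3 = 2p + 3
  Country B's expected payoff from Disarm: p·4 + (1−p)·5 = -p + 5
  2p + 3 = -p + 5  ⇒  3p = 2  ⇒  p = 2/3.
At equilibrium Country B is indifferent across columns, so Country B's payoff equals the payoff from Arm: (2/3)·5 + (1/3)·3 = 13/3.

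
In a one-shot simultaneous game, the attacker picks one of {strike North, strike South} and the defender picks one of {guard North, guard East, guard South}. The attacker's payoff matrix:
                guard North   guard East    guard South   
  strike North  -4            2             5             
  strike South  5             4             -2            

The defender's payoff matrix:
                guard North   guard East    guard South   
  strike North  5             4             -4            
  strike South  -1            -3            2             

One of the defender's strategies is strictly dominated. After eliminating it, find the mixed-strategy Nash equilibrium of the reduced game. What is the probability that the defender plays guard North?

q = 7/16

The defender's strategy guard East is strictly dominated by guard North: 5 > 4 and -1 > -3. Eliminate guard East.
Set the attacker's expected payoff from strike North equal to that from strike South:
  the attacker's expected payoff from strike North: q·(-4) + (1−q)·5 = -9q + 5
  the attacker's expected payoff from strike South: q·5 + (1−q)·(-2) = 7q - 2
  -9q + 5 = 7q - 2  ⇒  -16q = -7  ⇒  q = 7/16.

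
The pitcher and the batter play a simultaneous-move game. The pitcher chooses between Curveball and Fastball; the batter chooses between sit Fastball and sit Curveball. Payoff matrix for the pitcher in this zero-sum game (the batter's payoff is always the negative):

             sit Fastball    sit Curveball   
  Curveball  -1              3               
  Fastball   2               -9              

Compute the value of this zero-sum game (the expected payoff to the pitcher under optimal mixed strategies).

The pitcher's indifference between Curveball and Fastball determines the batter's mixing probability q:
  the pitcher's expected payoff from Curveball: q·(-1) + (1−q)·3 = -4q + 3
  the pitcher's expected payoff from Fastball: q·2 + (1−q)·(-9) = 11q - 9
  -4q + 3 = 11q - 9  ⇒  -15q = -12  ⇒  q = 4/5.
The value is the pitcher's expected payoff against this mix (using Curveball): (4/5)·(-1) + (1/5)·3 = -1/5.

v = -1/5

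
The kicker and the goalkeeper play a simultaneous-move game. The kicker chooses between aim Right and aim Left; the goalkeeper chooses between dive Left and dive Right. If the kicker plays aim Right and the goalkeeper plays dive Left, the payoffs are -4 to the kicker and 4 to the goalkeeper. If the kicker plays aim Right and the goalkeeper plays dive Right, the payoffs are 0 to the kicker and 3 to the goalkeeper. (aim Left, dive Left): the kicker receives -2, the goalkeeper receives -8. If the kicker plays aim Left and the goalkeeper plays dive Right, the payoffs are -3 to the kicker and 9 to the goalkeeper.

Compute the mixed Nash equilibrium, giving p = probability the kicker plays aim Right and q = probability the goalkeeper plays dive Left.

In a mixed equilibrium the goalkeeper is indifferent between dive Left and dive Right; this condition fixes p.
  the goalkeeper's payoff from dive Left: p·4 + (1−p)·(-8) = 12p - 8
  the goalkeeper's payoff from dive Right: p·3 + (1−p)·9 = -6p + 9
  12p - 8 = -6p + 9  ⇒  18p = 17  ⇒  p = 17/18.
Set the kicker's expected payoff from aim Right equal to that from aim Left:
  the kicker's payoff from aim Right: q·(-4) + (1−q)·0 = -4q
  the kicker's payoff from aim Left: q·(-2) + (1−q)·(-3) = q - 3
  -4q = q - 3  ⇒  -5q = -3  ⇒  q = 3/5.

p = 17/18, q = 3/5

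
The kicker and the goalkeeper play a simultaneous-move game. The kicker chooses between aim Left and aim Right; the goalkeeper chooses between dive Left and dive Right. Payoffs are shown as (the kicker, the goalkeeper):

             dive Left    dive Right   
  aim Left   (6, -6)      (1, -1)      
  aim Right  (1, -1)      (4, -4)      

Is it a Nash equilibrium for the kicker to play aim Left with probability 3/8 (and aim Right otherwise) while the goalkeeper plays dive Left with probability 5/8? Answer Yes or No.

Given the goalkeeper's mix q = 5/8, the kicker's payoff from aim Left is 33/8 but from aim Right is 17/8. The kicker strictly prefers aim Left, so the kicker would not mix.
So the proposed profile is not a Nash equilibrium.

No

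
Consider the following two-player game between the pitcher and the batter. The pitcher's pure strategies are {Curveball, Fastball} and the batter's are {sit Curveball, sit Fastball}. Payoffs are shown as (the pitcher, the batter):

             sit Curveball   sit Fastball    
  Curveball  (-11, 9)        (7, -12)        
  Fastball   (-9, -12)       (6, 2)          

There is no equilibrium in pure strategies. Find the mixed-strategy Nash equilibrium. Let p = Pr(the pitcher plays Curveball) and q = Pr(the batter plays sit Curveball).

p = 2/5, q = 1/3

In a mixed equilibrium the batter is indifferent between sit Curveball and sit Fastball; this condition fixes p.
  the batter's payoff from sit Curveball: p·9 + (1−p)·(-12) = 21p - 12
  the batter's payoff from sit Fastball: p·(-12) + (1−p)·2 = -14p + 2
  21p - 12 = -14p + 2  ⇒  35p = 14  ⇒  p = 2/5.
In a mixed equilibrium the pitcher is indifferent between Curveball and Fastball; this condition fixes q.
  the pitcher's expected payoff from Curveball: q·(-11) + (1−q)·7 = -18q + 7
  the pitcher's expected payoff from Fastball: q·(-9) + (1−q)·6 = -15q + 6
  -18q + 7 = -15q + 6  ⇒  -3q = -1  ⇒  q = 1/3.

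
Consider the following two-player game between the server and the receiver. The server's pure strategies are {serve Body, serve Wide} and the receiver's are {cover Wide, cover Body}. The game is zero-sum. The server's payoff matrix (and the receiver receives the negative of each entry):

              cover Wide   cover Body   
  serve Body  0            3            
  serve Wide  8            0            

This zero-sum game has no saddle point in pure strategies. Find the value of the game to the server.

v = 24/11

The receiver's mix must leave the server indifferent between serve Body and serve Wide.
  the server's payoff from serve Body: q·0 + (1−q)·3 = -3q + 3
  the server's payoff from serve Wide: q·8 + (1−q)·0 = 8q
  -3q + 3 = 8q  ⇒  -11q = -3  ⇒  q = 3/11.
The value is the server's expected payoff against this mix (using serve Body): (3/11)·0 + (8/11)·3 = 24/11.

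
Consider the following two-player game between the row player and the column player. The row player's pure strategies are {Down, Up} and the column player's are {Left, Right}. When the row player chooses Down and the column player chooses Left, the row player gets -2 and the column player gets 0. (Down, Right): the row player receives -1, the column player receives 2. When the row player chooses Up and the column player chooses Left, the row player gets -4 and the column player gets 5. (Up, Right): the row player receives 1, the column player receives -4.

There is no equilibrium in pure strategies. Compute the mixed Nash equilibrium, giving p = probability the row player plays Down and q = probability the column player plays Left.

In a mixed equilibrium the column player is indifferent between Left and Right; this condition fixes p.
  the column player's expected payoff from Left: p·0 + (1−p)·5 = -5p + 5
  the column player's expected payoff from Right: p·2 + (1−p)·(-4) = 6p - 4
  -5p + 5 = 6p - 4  ⇒  -11p = -9  ⇒  p = 9/11.
In a mixed equilibrium the row player is indifferent between Down and Up; this condition fixes q.
  the row player's payoff to Down: q·(-2) + (1−q)·(-1) = -q - 1
  the row player's payoff to Up: q·(-4) + (1−q)·1 = -5q + 1
  -q - 1 = -5q + 1  ⇒  4q = 2  ⇒  q = 1/2.

p = 9/11, q = 1/2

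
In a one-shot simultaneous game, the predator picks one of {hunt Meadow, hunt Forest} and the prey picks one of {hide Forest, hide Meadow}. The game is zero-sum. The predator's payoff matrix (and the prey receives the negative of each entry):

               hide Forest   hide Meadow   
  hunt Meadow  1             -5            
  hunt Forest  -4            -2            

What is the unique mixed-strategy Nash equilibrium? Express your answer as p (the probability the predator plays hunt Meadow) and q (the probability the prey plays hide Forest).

The prey's indifference between hide Forest and hide Meadow determines the predator's mixing probability p:
  the prey's payoff to hide Forest: p·(-1) + (1−p)·4 = -5p + 4
  the prey's payoff to hide Meadow: p·5 + (1−p)·2 = 3p + 2
  -5p + 4 = 3p + 2  ⇒  -8p = -2  ⇒  p = 1/4.
The prey's mix must leave the predator indifferent between hunt Meadow and hunt Forest.
  the predator's payoff from hunt Meadow: q·1 + (1−q)·(-5) = 6q - 5
  the predator's payoff from hunt Forest: q·(-4) + (1−q)·(-2) = -2q - 2
  6q - 5 = -2q - 2  ⇒  8q = 3  ⇒  q = 3/8.

p = 1/4, q = 3/8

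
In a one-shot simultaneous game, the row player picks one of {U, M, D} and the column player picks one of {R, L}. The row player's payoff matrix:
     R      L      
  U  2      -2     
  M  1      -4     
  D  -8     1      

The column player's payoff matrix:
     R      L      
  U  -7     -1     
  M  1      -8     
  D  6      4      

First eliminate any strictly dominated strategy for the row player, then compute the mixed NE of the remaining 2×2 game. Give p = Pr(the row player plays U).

p = 1/4

The row player's strategy M is strictly dominated by U: 2 > 1 and -2 > -4. Eliminate M.
In a mixed equilibrium the column player is indifferent between R and L; this condition fixes p.
  the column player's expected payoff from R: p·(-7) + (1−p)·6 = -13p + 6
  the column player's expected payoff from L: p·(-1) + (1−p)·4 = -5p + 4
  -13p + 6 = -5p + 4  ⇒  -8p = -2  ⇒  p = 1/4.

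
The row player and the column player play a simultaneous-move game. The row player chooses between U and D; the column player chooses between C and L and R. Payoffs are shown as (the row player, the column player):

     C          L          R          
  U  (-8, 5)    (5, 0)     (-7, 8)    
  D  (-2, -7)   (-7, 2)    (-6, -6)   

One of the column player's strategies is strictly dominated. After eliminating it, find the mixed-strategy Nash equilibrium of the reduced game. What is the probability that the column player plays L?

q = 1/13

The column player's strategy C is strictly dominated by R: 8 > 5 and -6 > -7. Eliminate C.
The column player's mix must leave the row player indifferent between U and D.
  the row player's payoff to U: q·5 + (1−q)·(-7) = 12q - 7
  the row player's payoff to D: q·(-7) + (1−q)·(-6) = -q - 6
  12q - 7 = -q - 6  ⇒  13q = 1  ⇒  q = 1/13.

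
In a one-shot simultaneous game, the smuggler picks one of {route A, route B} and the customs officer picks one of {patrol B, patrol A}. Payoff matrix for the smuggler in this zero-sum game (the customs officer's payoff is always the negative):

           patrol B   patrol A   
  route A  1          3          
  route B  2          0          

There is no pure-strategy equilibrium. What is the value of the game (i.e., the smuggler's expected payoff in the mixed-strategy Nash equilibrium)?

The customs officer's mix must leave the smuggler indifferent between route A and route B.
  the smuggler's payoff to route A: q·1 + (1−q)·3 = -2q + 3
  the smuggler's payoff to route B: q·2 + (1−q)·0 = 2q
  -2q + 3 = 2q  ⇒  -4q = -3  ⇒  q = 3/4.
The value is the smuggler's expected payoff against this mix (using route A): (3/4)·1 + (1/4)·3 = 3/2.

v = 3/2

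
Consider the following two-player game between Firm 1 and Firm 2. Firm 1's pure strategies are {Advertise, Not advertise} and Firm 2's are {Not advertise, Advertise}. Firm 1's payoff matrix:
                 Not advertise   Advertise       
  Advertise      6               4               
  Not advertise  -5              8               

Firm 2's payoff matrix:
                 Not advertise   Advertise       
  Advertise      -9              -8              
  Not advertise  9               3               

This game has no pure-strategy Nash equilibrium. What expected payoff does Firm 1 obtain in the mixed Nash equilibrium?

68/15

Set Firm 1's expected payoff from Advertise equal to that from Not advertise:
  Firm 1's expected payoff from Advertise: q·6 + (1−q)·4 = 2q + 4
  Firm 1's expected payoff from Not advertise: q·(-5) + (1−q)·8 = -13q + 8
  2q + 4 = -13q + 8  ⇒  15q = 4  ⇒  q = 4/15.
At equilibrium Firm 1 is indifferent across rows, so Firm 1's payoff equals the payoff from Advertise: (4/15)·6 + (11/15)·4 = 68/15.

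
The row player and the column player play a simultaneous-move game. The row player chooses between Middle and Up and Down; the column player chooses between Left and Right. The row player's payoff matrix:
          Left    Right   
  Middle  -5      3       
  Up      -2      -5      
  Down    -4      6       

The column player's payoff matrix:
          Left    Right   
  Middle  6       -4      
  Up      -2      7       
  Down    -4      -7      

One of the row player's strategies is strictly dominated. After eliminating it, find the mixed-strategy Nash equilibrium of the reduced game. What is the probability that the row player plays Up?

p = 1/4

The row player's strategy Middle is strictly dominated by Down: -4 > -5 and 6 > 3. Eliminate Middle.
For the column player to be willing to mix, the column player must be indifferent between Left and Right, which pins down the row player's mix.
  the column player's payoff to Left: p·(-2) + (1−p)·(-4) = 2p - 4
  the column player's payoff to Right: p·7 + (1−p)·(-7) = 14p - 7
  2p - 4 = 14p - 7  ⇒  -12p = -3  ⇒  p = 1/4.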